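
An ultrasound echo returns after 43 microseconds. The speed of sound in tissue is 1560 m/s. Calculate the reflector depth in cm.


depth = c * t / 2
t = 43 us = 4.3000e-05 s
depth = 1560 * 4.3000e-05 / 2
depth = 0.03354 m = 3.354 cm


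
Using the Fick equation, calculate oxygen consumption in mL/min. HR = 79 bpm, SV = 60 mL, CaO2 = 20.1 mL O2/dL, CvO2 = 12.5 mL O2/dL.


CO = HR*SV = 79*60/1000 = 4.74 L/min
a-v O2 diff = 20.1 - 12.5 = 7.6 mL/dL
VO2 = CO * (CaO2-CvO2) * 10 dL/L
VO2 = 4.74 * 7.6 * 10
VO2 = 360.2 mL/min


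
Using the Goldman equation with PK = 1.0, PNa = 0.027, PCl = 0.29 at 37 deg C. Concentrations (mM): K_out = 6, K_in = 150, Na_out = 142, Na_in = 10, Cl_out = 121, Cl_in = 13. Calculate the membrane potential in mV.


Vm = (RT/F)*ln((PK*Ko + PNa*Nao + PCl*Cli)/(PK*Ki + PNa*Nai + PCl*Clo))
Numer = 13.604, Denom = 185.36
Vm = -69.8 mV


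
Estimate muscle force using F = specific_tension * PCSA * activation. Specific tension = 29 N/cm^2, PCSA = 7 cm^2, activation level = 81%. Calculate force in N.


F = sigma * PCSA * activation
F = 29 * 7 * 0.81
F = 164.4 N


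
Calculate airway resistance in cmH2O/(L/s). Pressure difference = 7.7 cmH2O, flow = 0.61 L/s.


R = dP / flow
R = 7.7 / 0.61
R = 12.62 cmH2O/(L/s)


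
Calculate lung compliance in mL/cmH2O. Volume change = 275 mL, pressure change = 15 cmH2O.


C = dV / dP
C = 275 / 15
C = 18.33 mL/cmH2O


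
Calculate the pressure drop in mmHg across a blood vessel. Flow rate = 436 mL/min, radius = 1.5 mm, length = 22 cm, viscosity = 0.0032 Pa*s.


dP = 8*mu*L*Q / (pi*r^4)
Q = 436 mL/min = 7.26667e-06 m^3/s
dP = 2573.26 Pa = 2573.26 / 133.322 mmHg = 19.3 mmHg


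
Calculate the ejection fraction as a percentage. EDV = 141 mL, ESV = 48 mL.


SV = EDV - ESV = 141 - 48 = 93 mL
EF = SV/EDV * 100 = 93/141 * 100
EF = 65.96%


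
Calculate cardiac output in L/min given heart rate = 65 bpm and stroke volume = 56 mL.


CO = HR * SV
CO = 65 * 56 / 1000
CO = 3.64 L/min


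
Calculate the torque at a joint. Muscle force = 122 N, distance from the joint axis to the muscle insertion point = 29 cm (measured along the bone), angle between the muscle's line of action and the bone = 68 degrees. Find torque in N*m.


Torque = F * d * sin(theta)   (moment arm = d*sin(theta))
d = 29 cm = 0.29 m
Torque = 122 * 0.29 * sin(68)
Torque = 32.8 N*m


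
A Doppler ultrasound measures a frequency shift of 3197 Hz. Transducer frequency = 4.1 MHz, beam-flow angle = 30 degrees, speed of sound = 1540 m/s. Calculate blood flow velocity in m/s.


v = fd * c / (2 * f0 * cos(theta))
v = 3197 * 1540 / (2 * 4.1000e+06 * cos(30))
v = 0.6933 m/s


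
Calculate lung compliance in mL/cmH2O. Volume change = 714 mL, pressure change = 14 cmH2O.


C = dV / dP
C = 714 / 14
C = 51 mL/cmH2O


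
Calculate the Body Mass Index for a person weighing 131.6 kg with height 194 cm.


BMI = weight / height^2
height = 194 cm = 1.94 m
BMI = 131.6 / 1.94^2
BMI = 34.97 kg/m^2


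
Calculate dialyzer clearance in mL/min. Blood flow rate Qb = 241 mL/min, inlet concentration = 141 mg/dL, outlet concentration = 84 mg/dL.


K = Qb * (Cb_in - Cb_out) / Cb_in
K = 241 * (141 - 84) / 141
K = 97.43 mL/min


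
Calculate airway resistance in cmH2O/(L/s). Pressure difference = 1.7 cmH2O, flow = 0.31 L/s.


R = dP / flow
R = 1.7 / 0.31
R = 5.484 cmH2O/(L/s)


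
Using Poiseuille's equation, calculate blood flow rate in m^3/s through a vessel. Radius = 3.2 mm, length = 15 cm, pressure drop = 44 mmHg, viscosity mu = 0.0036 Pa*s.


Q = pi*r^4*dP / (8*mu*L)
r = 0.0032 m, L = 0.15 m
dP = 44 mmHg = 5866.168 Pa
Q = 4.4732e-04 m^3/s


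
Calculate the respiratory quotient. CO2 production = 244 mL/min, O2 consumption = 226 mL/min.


RQ = VCO2 / VO2
RQ = 244 / 226
RQ = 1.08


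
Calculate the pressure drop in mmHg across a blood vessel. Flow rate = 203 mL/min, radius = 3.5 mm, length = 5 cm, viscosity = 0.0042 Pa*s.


dP = 8*mu*L*Q / (pi*r^4)
Q = 203 mL/min = 3.38333e-06 m^3/s
dP = 12.0568 Pa = 12.0568 / 133.322 mmHg = 0.09043 mmHg


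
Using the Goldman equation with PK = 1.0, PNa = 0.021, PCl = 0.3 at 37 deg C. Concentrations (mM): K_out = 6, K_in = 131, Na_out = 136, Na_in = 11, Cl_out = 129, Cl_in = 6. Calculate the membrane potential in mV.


Vm = (RT/F)*ln((PK*Ko + PNa*Nao + PCl*Cli)/(PK*Ki + PNa*Nai + PCl*Clo))
Numer = 10.656, Denom = 169.931
Vm = -74.01 mV


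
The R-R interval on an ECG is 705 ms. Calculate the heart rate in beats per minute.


HR = 60 / RR_interval(s)
RR = 705 ms = 0.705 s
HR = 60 / 0.705 = 85.11 bpm


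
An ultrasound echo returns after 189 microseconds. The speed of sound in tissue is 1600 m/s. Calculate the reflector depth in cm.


depth = c * t / 2
t = 189 us = 1.8900e-04 s
depth = 1600 * 1.8900e-04 / 2
depth = 0.1512 m = 15.12 cm


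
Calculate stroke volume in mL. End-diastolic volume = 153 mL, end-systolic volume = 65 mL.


SV = EDV - ESV
SV = 153 - 65
SV = 88 mL


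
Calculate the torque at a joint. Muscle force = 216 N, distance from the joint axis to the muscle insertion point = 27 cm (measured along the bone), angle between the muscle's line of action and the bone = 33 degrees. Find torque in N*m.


Torque = F * d * sin(theta)   (moment arm = d*sin(theta))
d = 27 cm = 0.27 m
Torque = 216 * 0.27 * sin(33)
Torque = 31.76 N*m


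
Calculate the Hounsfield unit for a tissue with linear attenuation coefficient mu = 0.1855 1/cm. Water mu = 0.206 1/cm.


HU = ((mu_tissue - mu_water) / mu_water) * 1000
HU = ((0.1855 - 0.206) / 0.206) * 1000
HU = -99.51


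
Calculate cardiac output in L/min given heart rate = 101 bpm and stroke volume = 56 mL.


CO = HR * SV
CO = 101 * 56 / 1000
CO = 5.656 L/min


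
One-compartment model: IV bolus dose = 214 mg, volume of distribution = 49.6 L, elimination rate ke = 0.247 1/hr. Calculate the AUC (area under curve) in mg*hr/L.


C0 = Dose/Vd = 214/49.6 = 4.31452 mg/L
AUC = C0/ke = 4.31452/0.247
AUC = 17.47 mg*hr/L


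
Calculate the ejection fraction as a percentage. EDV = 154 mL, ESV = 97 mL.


SV = EDV - ESV = 154 - 97 = 57 mL
EF = SV/EDV * 100 = 57/154 * 100
EF = 37.01%


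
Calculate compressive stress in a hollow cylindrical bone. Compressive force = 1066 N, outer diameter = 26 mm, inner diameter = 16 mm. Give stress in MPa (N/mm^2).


A = pi*(r_o^2 - r_i^2)
r_o = 13 mm, r_i = 8 mm
A = 329.867 mm^2
sigma = F/A = 1066 / 329.867
sigma = 3.232 MPa


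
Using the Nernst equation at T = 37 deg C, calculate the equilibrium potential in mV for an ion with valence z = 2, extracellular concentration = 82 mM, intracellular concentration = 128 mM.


E = (RT/(zF)) * ln(C_out/C_in)
T = 37 + 273.15 = 310.15 K
E = (8.314 * 310.15 / (2 * 96485)) * ln(82/128)
E = -5.951 mV


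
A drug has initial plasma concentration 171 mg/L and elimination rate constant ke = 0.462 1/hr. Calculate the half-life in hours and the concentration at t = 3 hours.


t_half = ln(2) / ke = 0.693147 / 0.462 = 1.5 hr
C(t) = C0 * exp(-ke*t) = 171 * exp(-0.462*3)
C(3) = 42.76 mg/L


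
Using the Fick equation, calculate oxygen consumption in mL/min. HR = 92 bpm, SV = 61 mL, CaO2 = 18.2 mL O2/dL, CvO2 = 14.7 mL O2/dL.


CO = HR*SV = 92*61/1000 = 5.612 L/min
a-v O2 diff = 18.2 - 14.7 = 3.5 mL/dL
VO2 = CO * (CaO2-CvO2) * 10 dL/L
VO2 = 5.612 * 3.5 * 10
VO2 = 196.4 mL/min


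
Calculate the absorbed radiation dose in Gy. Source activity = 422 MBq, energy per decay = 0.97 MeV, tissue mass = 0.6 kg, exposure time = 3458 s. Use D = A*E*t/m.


A = 422 MBq = 4.2200e+08 Bq
E = 0.97 MeV = 1.55394e-13 J
D = A*E*t/m = 4.2200e+08*1.55394e-13*3458/0.6
D = 0.3779 Gy


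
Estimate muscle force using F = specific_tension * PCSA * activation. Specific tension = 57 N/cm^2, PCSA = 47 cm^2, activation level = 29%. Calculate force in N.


F = sigma * PCSA * activation
F = 57 * 47 * 0.29
F = 776.9 N


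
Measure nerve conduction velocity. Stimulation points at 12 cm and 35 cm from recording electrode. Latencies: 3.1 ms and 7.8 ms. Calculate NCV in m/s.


Distance = (35 - 12) / 100 = 0.23 m
dt = (7.8 - 3.1) / 1000 = 0.0047 s
NCV = dist / dt = 48.94 m/s


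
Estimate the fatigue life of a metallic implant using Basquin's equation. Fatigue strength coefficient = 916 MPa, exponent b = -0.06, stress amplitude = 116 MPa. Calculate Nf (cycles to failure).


sigma_a = sigma_f' * (2Nf)^b
2Nf = (sigma_a/sigma_f')^(1/b)
2Nf = (116/916)^(1/-0.06)
2Nf = 9.0634054e+14
Nf = 4.5317e+14


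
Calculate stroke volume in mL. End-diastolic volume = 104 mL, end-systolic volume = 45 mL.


SV = EDV - ESV
SV = 104 - 45
SV = 59 mL


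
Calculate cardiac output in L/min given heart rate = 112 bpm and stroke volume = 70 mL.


CO = HR * SV
CO = 112 * 70 / 1000
CO = 7.84 L/min


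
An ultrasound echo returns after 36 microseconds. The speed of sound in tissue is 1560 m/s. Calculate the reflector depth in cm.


depth = c * t / 2
t = 36 us = 3.6000e-05 s
depth = 1560 * 3.6000e-05 / 2
depth = 0.02808 m = 2.808 cm


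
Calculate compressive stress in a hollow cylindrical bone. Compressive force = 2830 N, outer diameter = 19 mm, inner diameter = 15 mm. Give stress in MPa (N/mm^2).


A = pi*(r_o^2 - r_i^2)
r_o = 9.5 mm, r_i = 7.5 mm
A = 106.814 mm^2
sigma = F/A = 2830 / 106.814
sigma = 26.49 MPa


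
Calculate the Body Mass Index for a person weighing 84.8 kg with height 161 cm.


BMI = weight / height^2
height = 161 cm = 1.61 m
BMI = 84.8 / 1.61^2
BMI = 32.71 kg/m^2


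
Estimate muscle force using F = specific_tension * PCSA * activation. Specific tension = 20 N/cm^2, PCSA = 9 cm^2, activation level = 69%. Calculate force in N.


F = sigma * PCSA * activation
F = 20 * 9 * 0.69
F = 124.2 N


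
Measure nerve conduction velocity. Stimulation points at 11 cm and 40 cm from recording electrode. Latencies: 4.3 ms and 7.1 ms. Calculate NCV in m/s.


Distance = (40 - 11) / 100 = 0.29 m
dt = (7.1 - 4.3) / 1000 = 0.0028 s
NCV = dist / dt = 103.6 m/s


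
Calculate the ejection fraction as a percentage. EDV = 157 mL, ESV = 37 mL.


SV = EDV - ESV = 157 - 37 = 120 mL
EF = SV/EDV * 100 = 120/157 * 100
EF = 76.43%


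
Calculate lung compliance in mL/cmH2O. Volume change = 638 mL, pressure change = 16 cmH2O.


C = dV / dP
C = 638 / 16
C = 39.88 mL/cmH2O


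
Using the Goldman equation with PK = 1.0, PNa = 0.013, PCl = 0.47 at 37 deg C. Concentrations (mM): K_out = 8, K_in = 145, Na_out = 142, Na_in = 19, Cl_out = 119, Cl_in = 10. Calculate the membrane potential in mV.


Vm = (RT/F)*ln((PK*Ko + PNa*Nao + PCl*Cli)/(PK*Ki + PNa*Nai + PCl*Clo))
Numer = 14.546, Denom = 201.177
Vm = -70.2 mV


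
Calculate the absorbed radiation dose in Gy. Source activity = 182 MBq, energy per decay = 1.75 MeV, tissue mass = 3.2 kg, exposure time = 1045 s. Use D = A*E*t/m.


A = 182 MBq = 1.8200e+08 Bq
E = 1.75 MeV = 2.8035e-13 J
D = A*E*t/m = 1.8200e+08*2.8035e-13*1045/3.2
D = 0.01666 Gy


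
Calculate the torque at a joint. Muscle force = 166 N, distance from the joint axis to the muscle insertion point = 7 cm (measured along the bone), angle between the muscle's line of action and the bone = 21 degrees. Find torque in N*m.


Torque = F * d * sin(theta)   (moment arm = d*sin(theta))
d = 7 cm = 0.07 m
Torque = 166 * 0.07 * sin(21)
Torque = 4.164 N*m


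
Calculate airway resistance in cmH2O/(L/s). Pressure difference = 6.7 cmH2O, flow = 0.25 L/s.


R = dP / flow
R = 6.7 / 0.25
R = 26.8 cmH2O/(L/s)


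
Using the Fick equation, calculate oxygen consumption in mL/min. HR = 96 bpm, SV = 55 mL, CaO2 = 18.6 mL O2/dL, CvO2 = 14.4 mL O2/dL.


CO = HR*SV = 96*55/1000 = 5.28 L/min
a-v O2 diff = 18.6 - 14.4 = 4.2 mL/dL
VO2 = CO * (CaO2-CvO2) * 10 dL/L
VO2 = 5.28 * 4.2 * 10
VO2 = 221.8 mL/min


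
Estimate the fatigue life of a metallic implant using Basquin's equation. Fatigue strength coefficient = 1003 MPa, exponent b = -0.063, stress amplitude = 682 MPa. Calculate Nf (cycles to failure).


sigma_a = sigma_f' * (2Nf)^b
2Nf = (sigma_a/sigma_f')^(1/b)
2Nf = (682/1003)^(1/-0.063)
2Nf = 456.02955
Nf = 228


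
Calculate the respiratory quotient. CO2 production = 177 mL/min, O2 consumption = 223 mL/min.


RQ = VCO2 / VO2
RQ = 177 / 223
RQ = 0.7937


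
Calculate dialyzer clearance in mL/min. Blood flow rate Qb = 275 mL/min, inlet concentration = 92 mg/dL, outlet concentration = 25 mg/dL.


K = Qb * (Cb_in - Cb_out) / Cb_in
K = 275 * (92 - 25) / 92
K = 200.3 mL/min


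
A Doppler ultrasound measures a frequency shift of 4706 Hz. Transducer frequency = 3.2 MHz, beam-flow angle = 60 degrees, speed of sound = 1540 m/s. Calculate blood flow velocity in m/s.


v = fd * c / (2 * f0 * cos(theta))
v = 4706 * 1540 / (2 * 3.2000e+06 * cos(60))
v = 2.265 m/s


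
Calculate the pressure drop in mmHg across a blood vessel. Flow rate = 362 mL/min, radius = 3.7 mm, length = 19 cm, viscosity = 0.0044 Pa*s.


dP = 8*mu*L*Q / (pi*r^4)
Q = 362 mL/min = 6.03333e-06 m^3/s
dP = 68.5325 Pa = 68.5325 / 133.322 mmHg = 0.514 mmHg


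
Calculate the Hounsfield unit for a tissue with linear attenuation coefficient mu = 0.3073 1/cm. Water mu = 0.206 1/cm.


HU = ((mu_tissue - mu_water) / mu_water) * 1000
HU = ((0.3073 - 0.206) / 0.206) * 1000
HU = 491.7


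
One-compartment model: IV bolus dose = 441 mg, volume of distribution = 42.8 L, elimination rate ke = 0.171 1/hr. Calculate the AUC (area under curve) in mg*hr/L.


C0 = Dose/Vd = 441/42.8 = 10.3037 mg/L
AUC = C0/ke = 10.3037/0.171
AUC = 60.26 mg*hr/L


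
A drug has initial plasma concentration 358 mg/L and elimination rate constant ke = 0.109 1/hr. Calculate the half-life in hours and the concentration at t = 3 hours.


t_half = ln(2) / ke = 0.693147 / 0.109 = 6.359 hr
C(t) = C0 * exp(-ke*t) = 358 * exp(-0.109*3)
C(3) = 258.1 mg/L


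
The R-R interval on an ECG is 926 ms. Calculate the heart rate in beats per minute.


HR = 60 / RR_interval(s)
RR = 926 ms = 0.926 s
HR = 60 / 0.926 = 64.79 bpm


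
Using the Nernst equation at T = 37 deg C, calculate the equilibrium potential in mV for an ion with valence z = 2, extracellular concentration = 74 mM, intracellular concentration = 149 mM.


E = (RT/(zF)) * ln(C_out/C_in)
T = 37 + 273.15 = 310.15 K
E = (8.314 * 310.15 / (2 * 96485)) * ln(74/149)
E = -9.352 mV


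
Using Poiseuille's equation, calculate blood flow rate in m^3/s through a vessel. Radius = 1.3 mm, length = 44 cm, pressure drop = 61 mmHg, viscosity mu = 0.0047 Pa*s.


Q = pi*r^4*dP / (8*mu*L)
r = 0.0013 m, L = 0.44 m
dP = 61 mmHg = 8132.642 Pa
Q = 4.4108e-06 m^3/s


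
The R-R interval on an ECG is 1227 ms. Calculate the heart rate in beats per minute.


HR = 60 / RR_interval(s)
RR = 1227 ms = 1.227 s
HR = 60 / 1.227 = 48.9 bpm


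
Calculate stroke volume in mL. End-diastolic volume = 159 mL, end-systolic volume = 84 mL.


SV = EDV - ESV
SV = 159 - 84
SV = 75 mL


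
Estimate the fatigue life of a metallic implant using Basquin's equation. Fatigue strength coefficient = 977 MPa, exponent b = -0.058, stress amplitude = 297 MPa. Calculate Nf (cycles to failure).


sigma_a = sigma_f' * (2Nf)^b
2Nf = (sigma_a/sigma_f')^(1/b)
2Nf = (297/977)^(1/-0.058)
2Nf = 8.2446911e+08
Nf = 4.1223e+08


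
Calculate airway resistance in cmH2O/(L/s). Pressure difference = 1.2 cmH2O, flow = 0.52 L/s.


R = dP / flow
R = 1.2 / 0.52
R = 2.308 cmH2O/(L/s)


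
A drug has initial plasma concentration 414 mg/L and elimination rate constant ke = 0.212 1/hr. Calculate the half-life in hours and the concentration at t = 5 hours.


t_half = ln(2) / ke = 0.693147 / 0.212 = 3.27 hr
C(t) = C0 * exp(-ke*t) = 414 * exp(-0.212*5)
C(5) = 143.4 mg/L


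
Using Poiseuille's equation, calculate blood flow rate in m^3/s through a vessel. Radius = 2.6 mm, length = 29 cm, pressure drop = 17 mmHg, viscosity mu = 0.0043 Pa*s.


Q = pi*r^4*dP / (8*mu*L)
r = 0.0026 m, L = 0.29 m
dP = 17 mmHg = 2266.474 Pa
Q = 3.2617e-05 m^3/s


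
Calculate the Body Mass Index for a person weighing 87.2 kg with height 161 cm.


BMI = weight / height^2
height = 161 cm = 1.61 m
BMI = 87.2 / 1.61^2
BMI = 33.64 kg/m^2


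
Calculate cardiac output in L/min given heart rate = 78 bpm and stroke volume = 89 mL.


CO = HR * SV
CO = 78 * 89 / 1000
CO = 6.942 L/min


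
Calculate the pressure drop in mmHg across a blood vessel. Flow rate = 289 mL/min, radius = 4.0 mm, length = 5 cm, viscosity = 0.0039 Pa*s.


dP = 8*mu*L*Q / (pi*r^4)
Q = 289 mL/min = 4.81667e-06 m^3/s
dP = 9.3429 Pa = 9.3429 / 133.322 mmHg = 0.07008 mmHg


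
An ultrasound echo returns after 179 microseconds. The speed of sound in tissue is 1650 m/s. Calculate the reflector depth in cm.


depth = c * t / 2
t = 179 us = 1.7900e-04 s
depth = 1650 * 1.7900e-04 / 2
depth = 0.147675 m = 14.7675 cm


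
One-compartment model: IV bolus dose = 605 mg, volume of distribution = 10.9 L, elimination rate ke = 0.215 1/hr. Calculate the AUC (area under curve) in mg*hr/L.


C0 = Dose/Vd = 605/10.9 = 55.5046 mg/L
AUC = C0/ke = 55.5046/0.215
AUC = 258.2 mg*hr/L


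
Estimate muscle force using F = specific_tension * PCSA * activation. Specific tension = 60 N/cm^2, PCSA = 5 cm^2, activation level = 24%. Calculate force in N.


F = sigma * PCSA * activation
F = 60 * 5 * 0.24
F = 72 N


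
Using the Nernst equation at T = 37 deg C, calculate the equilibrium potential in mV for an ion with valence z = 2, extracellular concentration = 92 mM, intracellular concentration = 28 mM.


E = (RT/(zF)) * ln(C_out/C_in)
T = 37 + 273.15 = 310.15 K
E = (8.314 * 310.15 / (2 * 96485)) * ln(92/28)
E = 15.9 mV


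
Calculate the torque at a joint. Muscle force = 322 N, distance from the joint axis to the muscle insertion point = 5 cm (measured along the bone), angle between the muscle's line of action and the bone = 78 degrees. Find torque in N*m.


Torque = F * d * sin(theta)   (moment arm = d*sin(theta))
d = 5 cm = 0.05 m
Torque = 322 * 0.05 * sin(78)
Torque = 15.75 N*m


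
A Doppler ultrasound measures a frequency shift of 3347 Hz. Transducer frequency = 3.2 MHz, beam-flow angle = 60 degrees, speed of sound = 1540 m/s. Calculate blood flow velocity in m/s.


v = fd * c / (2 * f0 * cos(theta))
v = 3347 * 1540 / (2 * 3.2000e+06 * cos(60))
v = 1.611 m/s


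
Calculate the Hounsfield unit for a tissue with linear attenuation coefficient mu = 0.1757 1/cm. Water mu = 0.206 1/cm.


HU = ((mu_tissue - mu_water) / mu_water) * 1000
HU = ((0.1757 - 0.206) / 0.206) * 1000
HU = -147.1


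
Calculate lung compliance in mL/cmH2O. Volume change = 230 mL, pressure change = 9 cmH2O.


C = dV / dP
C = 230 / 9
C = 25.56 mL/cmH2O


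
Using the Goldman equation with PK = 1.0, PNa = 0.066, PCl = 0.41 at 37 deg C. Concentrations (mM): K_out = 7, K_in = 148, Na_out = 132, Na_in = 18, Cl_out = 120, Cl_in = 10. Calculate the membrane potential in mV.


Vm = (RT/F)*ln((PK*Ko + PNa*Nao + PCl*Cli)/(PK*Ki + PNa*Nai + PCl*Clo))
Numer = 19.812, Denom = 198.388
Vm = -61.57 mV


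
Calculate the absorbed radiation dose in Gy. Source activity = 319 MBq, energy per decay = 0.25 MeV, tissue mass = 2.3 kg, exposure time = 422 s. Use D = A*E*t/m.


A = 319 MBq = 3.1900e+08 Bq
E = 0.25 MeV = 4.005e-14 J
D = A*E*t/m = 3.1900e+08*4.005e-14*422/2.3
D = 0.002344 Gy


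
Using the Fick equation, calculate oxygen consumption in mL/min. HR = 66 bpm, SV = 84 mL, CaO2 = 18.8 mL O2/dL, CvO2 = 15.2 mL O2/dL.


CO = HR*SV = 66*84/1000 = 5.544 L/min
a-v O2 diff = 18.8 - 15.2 = 3.6 mL/dL
VO2 = CO * (CaO2-CvO2) * 10 dL/L
VO2 = 5.544 * 3.6 * 10
VO2 = 199.6 mL/min


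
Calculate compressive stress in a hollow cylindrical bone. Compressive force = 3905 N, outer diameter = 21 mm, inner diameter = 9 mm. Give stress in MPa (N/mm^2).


A = pi*(r_o^2 - r_i^2)
r_o = 10.5 mm, r_i = 4.5 mm
A = 282.743 mm^2
sigma = F/A = 3905 / 282.743
sigma = 13.81 MPa


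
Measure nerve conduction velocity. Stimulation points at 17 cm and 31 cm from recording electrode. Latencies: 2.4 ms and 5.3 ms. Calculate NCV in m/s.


Distance = (31 - 17) / 100 = 0.14 m
dt = (5.3 - 2.4) / 1000 = 0.0029 s
NCV = dist / dt = 48.28 m/s


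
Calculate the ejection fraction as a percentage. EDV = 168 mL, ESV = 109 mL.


SV = EDV - ESV = 168 - 109 = 59 mL
EF = SV/EDV * 100 = 59/168 * 100
EF = 35.12%


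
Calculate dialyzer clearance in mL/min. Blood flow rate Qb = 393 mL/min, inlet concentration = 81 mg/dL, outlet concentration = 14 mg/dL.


K = Qb * (Cb_in - Cb_out) / Cb_in
K = 393 * (81 - 14) / 81
K = 325.1 mL/min


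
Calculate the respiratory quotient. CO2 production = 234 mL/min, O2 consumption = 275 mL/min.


RQ = VCO2 / VO2
RQ = 234 / 275
RQ = 0.8509


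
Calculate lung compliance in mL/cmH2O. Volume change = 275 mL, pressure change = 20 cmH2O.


C = dV / dP
C = 275 / 20
C = 13.75 mL/cmH2O


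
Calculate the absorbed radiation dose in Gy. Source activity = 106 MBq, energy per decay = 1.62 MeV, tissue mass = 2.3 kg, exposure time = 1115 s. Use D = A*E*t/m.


A = 106 MBq = 1.0600e+08 Bq
E = 1.62 MeV = 2.59524e-13 J
D = A*E*t/m = 1.0600e+08*2.59524e-13*1115/2.3
D = 0.01334 Gy


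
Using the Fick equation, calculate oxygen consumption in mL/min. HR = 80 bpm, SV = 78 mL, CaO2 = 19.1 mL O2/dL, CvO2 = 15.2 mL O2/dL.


CO = HR*SV = 80*78/1000 = 6.24 L/min
a-v O2 diff = 19.1 - 15.2 = 3.9 mL/dL
VO2 = CO * (CaO2-CvO2) * 10 dL/L
VO2 = 6.24 * 3.9 * 10
VO2 = 243.4 mL/min


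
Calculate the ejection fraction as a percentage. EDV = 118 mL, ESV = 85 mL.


SV = EDV - ESV = 118 - 85 = 33 mL
EF = SV/EDV * 100 = 33/118 * 100
EF = 27.97%


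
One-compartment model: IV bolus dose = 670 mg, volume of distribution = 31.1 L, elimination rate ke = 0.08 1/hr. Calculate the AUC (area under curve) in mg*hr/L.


C0 = Dose/Vd = 670/31.1 = 21.5434 mg/L
AUC = C0/ke = 21.5434/0.08
AUC = 269.3 mg*hr/L


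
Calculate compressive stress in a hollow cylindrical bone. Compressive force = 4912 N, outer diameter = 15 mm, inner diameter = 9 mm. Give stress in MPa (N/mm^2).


A = pi*(r_o^2 - r_i^2)
r_o = 7.5 mm, r_i = 4.5 mm
A = 113.097 mm^2
sigma = F/A = 4912 / 113.097
sigma = 43.43 MPa


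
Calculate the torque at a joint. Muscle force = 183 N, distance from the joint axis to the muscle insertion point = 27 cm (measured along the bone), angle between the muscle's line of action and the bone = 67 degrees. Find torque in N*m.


Torque = F * d * sin(theta)   (moment arm = d*sin(theta))
d = 27 cm = 0.27 m
Torque = 183 * 0.27 * sin(67)
Torque = 45.48 N*m


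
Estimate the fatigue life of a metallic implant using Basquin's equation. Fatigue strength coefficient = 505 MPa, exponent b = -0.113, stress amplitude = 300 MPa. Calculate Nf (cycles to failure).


sigma_a = sigma_f' * (2Nf)^b
2Nf = (sigma_a/sigma_f')^(1/b)
2Nf = (300/505)^(1/-0.113)
2Nf = 100.34726
Nf = 50.17


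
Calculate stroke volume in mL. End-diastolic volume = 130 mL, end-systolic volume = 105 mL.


SV = EDV - ESV
SV = 130 - 105
SV = 25 mL


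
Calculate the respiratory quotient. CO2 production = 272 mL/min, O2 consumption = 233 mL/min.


RQ = VCO2 / VO2
RQ = 272 / 233
RQ = 1.167


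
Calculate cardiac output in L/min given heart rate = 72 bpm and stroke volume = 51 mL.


CO = HR * SV
CO = 72 * 51 / 1000
CO = 3.672 L/min


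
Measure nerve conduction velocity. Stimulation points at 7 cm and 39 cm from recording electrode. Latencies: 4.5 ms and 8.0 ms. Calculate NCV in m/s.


Distance = (39 - 7) / 100 = 0.32 m
dt = (8.0 - 4.5) / 1000 = 0.0035 s
NCV = dist / dt = 91.43 m/s


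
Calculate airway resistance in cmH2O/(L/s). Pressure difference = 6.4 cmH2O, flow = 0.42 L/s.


R = dP / flow
R = 6.4 / 0.42
R = 15.24 cmH2O/(L/s)


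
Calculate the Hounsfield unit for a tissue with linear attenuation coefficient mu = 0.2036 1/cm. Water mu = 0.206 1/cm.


HU = ((mu_tissue - mu_water) / mu_water) * 1000
HU = ((0.2036 - 0.206) / 0.206) * 1000
HU = -11.65


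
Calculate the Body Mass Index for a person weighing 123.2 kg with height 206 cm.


BMI = weight / height^2
height = 206 cm = 2.06 m
BMI = 123.2 / 2.06^2
BMI = 29.03 kg/m^2


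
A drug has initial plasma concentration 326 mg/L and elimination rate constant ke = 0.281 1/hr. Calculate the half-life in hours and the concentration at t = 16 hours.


t_half = ln(2) / ke = 0.693147 / 0.281 = 2.467 hr
C(t) = C0 * exp(-ke*t) = 326 * exp(-0.281*16)
C(16) = 3.636 mg/L


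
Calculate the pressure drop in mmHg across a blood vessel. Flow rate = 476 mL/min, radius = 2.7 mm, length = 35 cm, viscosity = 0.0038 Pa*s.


dP = 8*mu*L*Q / (pi*r^4)
Q = 476 mL/min = 7.93333e-06 m^3/s
dP = 505.583 Pa = 505.583 / 133.322 mmHg = 3.792 mmHg


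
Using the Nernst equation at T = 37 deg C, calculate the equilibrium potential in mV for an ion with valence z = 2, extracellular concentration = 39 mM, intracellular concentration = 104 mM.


E = (RT/(zF)) * ln(C_out/C_in)
T = 37 + 273.15 = 310.15 K
E = (8.314 * 310.15 / (2 * 96485)) * ln(39/104)
E = -13.11 mV


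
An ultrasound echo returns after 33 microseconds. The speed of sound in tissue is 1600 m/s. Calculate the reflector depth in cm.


depth = c * t / 2
t = 33 us = 3.3000e-05 s
depth = 1600 * 3.3000e-05 / 2
depth = 0.0264 m = 2.64 cm


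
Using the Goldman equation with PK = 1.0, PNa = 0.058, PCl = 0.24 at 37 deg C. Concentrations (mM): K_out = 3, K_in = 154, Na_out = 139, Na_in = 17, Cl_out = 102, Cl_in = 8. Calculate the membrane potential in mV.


Vm = (RT/F)*ln((PK*Ko + PNa*Nao + PCl*Cli)/(PK*Ki + PNa*Nai + PCl*Clo))
Numer = 12.982, Denom = 179.466
Vm = -70.19 mV


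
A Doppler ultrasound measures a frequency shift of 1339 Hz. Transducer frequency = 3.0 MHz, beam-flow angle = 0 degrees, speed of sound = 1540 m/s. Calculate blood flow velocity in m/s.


v = fd * c / (2 * f0 * cos(theta))
v = 1339 * 1540 / (2 * 3.0000e+06 * cos(0))
v = 0.3437 m/s


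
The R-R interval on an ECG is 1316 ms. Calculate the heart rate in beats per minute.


HR = 60 / RR_interval(s)
RR = 1316 ms = 1.316 s
HR = 60 / 1.316 = 45.59 bpm


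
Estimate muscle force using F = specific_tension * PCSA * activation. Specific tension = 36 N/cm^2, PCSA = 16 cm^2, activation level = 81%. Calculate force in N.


F = sigma * PCSA * activation
F = 36 * 16 * 0.81
F = 466.6 N


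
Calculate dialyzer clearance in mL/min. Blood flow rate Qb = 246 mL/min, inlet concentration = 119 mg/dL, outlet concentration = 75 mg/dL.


K = Qb * (Cb_in - Cb_out) / Cb_in
K = 246 * (119 - 75) / 119
K = 90.96 mL/min


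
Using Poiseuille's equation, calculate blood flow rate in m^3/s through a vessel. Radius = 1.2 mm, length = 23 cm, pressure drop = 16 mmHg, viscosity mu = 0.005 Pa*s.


Q = pi*r^4*dP / (8*mu*L)
r = 0.0012 m, L = 0.23 m
dP = 16 mmHg = 2133.152 Pa
Q = 1.5105e-06 m^3/s


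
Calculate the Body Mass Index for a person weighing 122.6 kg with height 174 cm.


BMI = weight / height^2
height = 174 cm = 1.74 m
BMI = 122.6 / 1.74^2
BMI = 40.49 kg/m^2


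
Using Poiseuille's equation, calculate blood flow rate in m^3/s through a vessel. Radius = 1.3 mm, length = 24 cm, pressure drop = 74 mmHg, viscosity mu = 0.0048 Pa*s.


Q = pi*r^4*dP / (8*mu*L)
r = 0.0013 m, L = 0.24 m
dP = 74 mmHg = 9865.828 Pa
Q = 9.6054e-06 m^3/s


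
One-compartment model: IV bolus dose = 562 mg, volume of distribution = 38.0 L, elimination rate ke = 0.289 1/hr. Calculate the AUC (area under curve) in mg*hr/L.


C0 = Dose/Vd = 562/38.0 = 14.7895 mg/L
AUC = C0/ke = 14.7895/0.289
AUC = 51.17 mg*hr/L


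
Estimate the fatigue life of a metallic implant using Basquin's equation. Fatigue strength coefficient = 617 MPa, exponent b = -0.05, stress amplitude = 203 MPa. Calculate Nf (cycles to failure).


sigma_a = sigma_f' * (2Nf)^b
2Nf = (sigma_a/sigma_f')^(1/b)
2Nf = (203/617)^(1/-0.05)
2Nf = 4.5267084e+09
Nf = 2.2634e+09


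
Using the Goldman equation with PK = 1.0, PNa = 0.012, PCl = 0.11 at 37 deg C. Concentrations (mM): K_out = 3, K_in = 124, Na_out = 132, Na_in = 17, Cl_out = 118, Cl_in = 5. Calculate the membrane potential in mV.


Vm = (RT/F)*ln((PK*Ko + PNa*Nao + PCl*Cli)/(PK*Ki + PNa*Nai + PCl*Clo))
Numer = 5.134, Denom = 137.184
Vm = -87.8 mV


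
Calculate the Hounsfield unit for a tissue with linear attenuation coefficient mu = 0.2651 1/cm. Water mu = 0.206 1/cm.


HU = ((mu_tissue - mu_water) / mu_water) * 1000
HU = ((0.2651 - 0.206) / 0.206) * 1000
HU = 286.9


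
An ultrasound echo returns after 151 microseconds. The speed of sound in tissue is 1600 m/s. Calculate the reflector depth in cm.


depth = c * t / 2
t = 151 us = 1.5100e-04 s
depth = 1600 * 1.5100e-04 / 2
depth = 0.1208 m = 12.08 cm


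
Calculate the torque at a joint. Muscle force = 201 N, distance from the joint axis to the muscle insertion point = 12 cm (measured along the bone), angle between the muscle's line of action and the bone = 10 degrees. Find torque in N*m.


Torque = F * d * sin(theta)   (moment arm = d*sin(theta))
d = 12 cm = 0.12 m
Torque = 201 * 0.12 * sin(10)
Torque = 4.188 N*m


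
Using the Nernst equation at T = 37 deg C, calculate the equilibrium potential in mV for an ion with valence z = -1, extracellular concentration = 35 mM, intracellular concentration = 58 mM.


E = (RT/(zF)) * ln(C_out/C_in)
T = 37 + 273.15 = 310.15 K
E = (8.314 * 310.15 / (-1 * 96485)) * ln(35/58)
E = 13.5 mV


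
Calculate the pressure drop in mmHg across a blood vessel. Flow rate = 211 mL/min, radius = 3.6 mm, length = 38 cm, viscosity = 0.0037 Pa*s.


dP = 8*mu*L*Q / (pi*r^4)
Q = 211 mL/min = 3.51667e-06 m^3/s
dP = 74.963 Pa = 74.963 / 133.322 mmHg = 0.5623 mmHg


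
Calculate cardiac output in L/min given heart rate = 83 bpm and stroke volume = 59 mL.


CO = HR * SV
CO = 83 * 59 / 1000
CO = 4.897 L/min


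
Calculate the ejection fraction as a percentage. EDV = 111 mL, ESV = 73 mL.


SV = EDV - ESV = 111 - 73 = 38 mL
EF = SV/EDV * 100 = 38/111 * 100
EF = 34.23%


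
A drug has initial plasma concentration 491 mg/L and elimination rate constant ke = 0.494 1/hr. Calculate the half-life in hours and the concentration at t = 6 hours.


t_half = ln(2) / ke = 0.693147 / 0.494 = 1.403 hr
C(t) = C0 * exp(-ke*t) = 491 * exp(-0.494*6)
C(6) = 25.34 mg/L


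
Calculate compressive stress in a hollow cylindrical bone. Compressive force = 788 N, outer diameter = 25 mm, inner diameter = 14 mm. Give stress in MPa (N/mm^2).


A = pi*(r_o^2 - r_i^2)
r_o = 12.5 mm, r_i = 7 mm
A = 336.936 mm^2
sigma = F/A = 788 / 336.936
sigma = 2.339 MPa


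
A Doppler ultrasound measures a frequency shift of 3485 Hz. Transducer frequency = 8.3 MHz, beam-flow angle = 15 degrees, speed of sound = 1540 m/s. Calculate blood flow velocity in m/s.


v = fd * c / (2 * f0 * cos(theta))
v = 3485 * 1540 / (2 * 8.3000e+06 * cos(15))
v = 0.3347 m/s


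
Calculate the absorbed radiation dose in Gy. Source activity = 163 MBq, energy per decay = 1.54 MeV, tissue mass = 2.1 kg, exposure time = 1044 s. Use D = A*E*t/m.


A = 163 MBq = 1.6300e+08 Bq
E = 1.54 MeV = 2.46708e-13 J
D = A*E*t/m = 1.6300e+08*2.46708e-13*1044/2.1
D = 0.01999 Gy


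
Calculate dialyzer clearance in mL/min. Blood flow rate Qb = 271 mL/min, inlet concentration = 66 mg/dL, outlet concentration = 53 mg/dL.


K = Qb * (Cb_in - Cb_out) / Cb_in
K = 271 * (66 - 53) / 66
K = 53.38 mL/min


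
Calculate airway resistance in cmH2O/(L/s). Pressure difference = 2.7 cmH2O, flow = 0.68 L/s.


R = dP / flow
R = 2.7 / 0.68
R = 3.971 cmH2O/(L/s)


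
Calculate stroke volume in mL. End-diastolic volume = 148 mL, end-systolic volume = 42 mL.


SV = EDV - ESV
SV = 148 - 42
SV = 106 mL


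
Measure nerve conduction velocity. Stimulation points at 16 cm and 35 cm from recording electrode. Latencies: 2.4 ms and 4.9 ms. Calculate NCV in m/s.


Distance = (35 - 16) / 100 = 0.19 m
dt = (4.9 - 2.4) / 1000 = 0.0025 s
NCV = dist / dt = 76 m/s


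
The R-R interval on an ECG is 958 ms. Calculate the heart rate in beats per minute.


HR = 60 / RR_interval(s)
RR = 958 ms = 0.958 s
HR = 60 / 0.958 = 62.63 bpm


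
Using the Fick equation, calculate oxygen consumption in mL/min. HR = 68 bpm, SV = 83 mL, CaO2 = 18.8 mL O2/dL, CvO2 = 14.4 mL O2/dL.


CO = HR*SV = 68*83/1000 = 5.644 L/min
a-v O2 diff = 18.8 - 14.4 = 4.4 mL/dL
VO2 = CO * (CaO2-CvO2) * 10 dL/L
VO2 = 5.644 * 4.4 * 10
VO2 = 248.3 mL/min


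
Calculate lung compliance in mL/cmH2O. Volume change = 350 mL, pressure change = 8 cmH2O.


C = dV / dP
C = 350 / 8
C = 43.75 mL/cmH2O


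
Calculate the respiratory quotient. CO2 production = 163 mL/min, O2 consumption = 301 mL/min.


RQ = VCO2 / VO2
RQ = 163 / 301
RQ = 0.5415


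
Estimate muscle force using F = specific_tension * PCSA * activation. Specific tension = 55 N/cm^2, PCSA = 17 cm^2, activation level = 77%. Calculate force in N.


F = sigma * PCSA * activation
F = 55 * 17 * 0.77
F = 720 N


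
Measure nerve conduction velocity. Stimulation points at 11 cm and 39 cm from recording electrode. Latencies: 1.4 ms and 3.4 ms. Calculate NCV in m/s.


Distance = (39 - 11) / 100 = 0.28 m
dt = (3.4 - 1.4) / 1000 = 0.002 s
NCV = dist / dt = 140 m/s


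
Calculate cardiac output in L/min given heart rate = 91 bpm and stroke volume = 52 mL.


CO = HR * SV
CO = 91 * 52 / 1000
CO = 4.732 L/min


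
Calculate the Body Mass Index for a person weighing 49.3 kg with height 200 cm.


BMI = weight / height^2
height = 200 cm = 2 m
BMI = 49.3 / 2^2
BMI = 12.32 kg/m^2


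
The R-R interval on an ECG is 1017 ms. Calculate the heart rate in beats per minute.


HR = 60 / RR_interval(s)
RR = 1017 ms = 1.017 s
HR = 60 / 1.017 = 59 bpm


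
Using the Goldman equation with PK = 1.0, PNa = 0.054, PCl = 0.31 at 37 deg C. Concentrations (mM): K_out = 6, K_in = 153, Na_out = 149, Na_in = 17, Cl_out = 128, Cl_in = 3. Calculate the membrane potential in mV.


Vm = (RT/F)*ln((PK*Ko + PNa*Nao + PCl*Cli)/(PK*Ki + PNa*Nai + PCl*Clo))
Numer = 14.976, Denom = 193.598
Vm = -68.4 mV


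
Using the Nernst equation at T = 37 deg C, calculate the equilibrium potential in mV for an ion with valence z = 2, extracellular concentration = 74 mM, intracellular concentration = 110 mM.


E = (RT/(zF)) * ln(C_out/C_in)
T = 37 + 273.15 = 310.15 K
E = (8.314 * 310.15 / (2 * 96485)) * ln(74/110)
E = -5.297 mV


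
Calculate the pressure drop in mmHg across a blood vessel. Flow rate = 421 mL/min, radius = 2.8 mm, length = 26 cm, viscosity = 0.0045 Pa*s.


dP = 8*mu*L*Q / (pi*r^4)
Q = 421 mL/min = 7.01667e-06 m^3/s
dP = 340.114 Pa = 340.114 / 133.322 mmHg = 2.551 mmHg


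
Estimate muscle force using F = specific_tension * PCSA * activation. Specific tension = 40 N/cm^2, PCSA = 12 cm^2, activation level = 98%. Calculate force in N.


F = sigma * PCSA * activation
F = 40 * 12 * 0.98
F = 470.4 N


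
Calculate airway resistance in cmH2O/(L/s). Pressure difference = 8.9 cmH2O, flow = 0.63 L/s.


R = dP / flow
R = 8.9 / 0.63
R = 14.13 cmH2O/(L/s)


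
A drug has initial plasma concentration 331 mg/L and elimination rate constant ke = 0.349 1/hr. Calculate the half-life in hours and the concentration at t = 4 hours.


t_half = ln(2) / ke = 0.693147 / 0.349 = 1.986 hr
C(t) = C0 * exp(-ke*t) = 331 * exp(-0.349*4)
C(4) = 81.95 mg/L


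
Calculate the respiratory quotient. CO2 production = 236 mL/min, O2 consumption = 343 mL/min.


RQ = VCO2 / VO2
RQ = 236 / 343
RQ = 0.688


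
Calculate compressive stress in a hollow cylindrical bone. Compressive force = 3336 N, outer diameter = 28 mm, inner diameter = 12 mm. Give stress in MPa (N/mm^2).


A = pi*(r_o^2 - r_i^2)
r_o = 14 mm, r_i = 6 mm
A = 502.655 mm^2
sigma = F/A = 3336 / 502.655
sigma = 6.637 MPa


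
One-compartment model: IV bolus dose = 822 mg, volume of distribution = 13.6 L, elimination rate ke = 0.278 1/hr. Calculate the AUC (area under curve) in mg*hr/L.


C0 = Dose/Vd = 822/13.6 = 60.4412 mg/L
AUC = C0/ke = 60.4412/0.278
AUC = 217.4 mg*hr/L


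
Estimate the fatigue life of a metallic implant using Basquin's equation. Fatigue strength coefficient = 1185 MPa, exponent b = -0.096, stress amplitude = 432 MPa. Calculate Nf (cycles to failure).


sigma_a = sigma_f' * (2Nf)^b
2Nf = (sigma_a/sigma_f')^(1/b)
2Nf = (432/1185)^(1/-0.096)
2Nf = 36723.476
Nf = 1.836e+04


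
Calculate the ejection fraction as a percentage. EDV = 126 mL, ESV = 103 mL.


SV = EDV - ESV = 126 - 103 = 23 mL
EF = SV/EDV * 100 = 23/126 * 100
EF = 18.25%


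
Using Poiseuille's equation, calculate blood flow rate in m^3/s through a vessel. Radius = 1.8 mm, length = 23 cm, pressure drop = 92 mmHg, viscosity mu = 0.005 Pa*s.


Q = pi*r^4*dP / (8*mu*L)
r = 0.0018 m, L = 0.23 m
dP = 92 mmHg = 12265.624 Pa
Q = 4.3969e-05 m^3/s


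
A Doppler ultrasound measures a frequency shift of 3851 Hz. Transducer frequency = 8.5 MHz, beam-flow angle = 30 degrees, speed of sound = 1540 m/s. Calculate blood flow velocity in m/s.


v = fd * c / (2 * f0 * cos(theta))
v = 3851 * 1540 / (2 * 8.5000e+06 * cos(30))
v = 0.4028 m/s


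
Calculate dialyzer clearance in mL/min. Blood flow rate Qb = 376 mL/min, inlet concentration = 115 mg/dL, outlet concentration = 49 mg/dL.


K = Qb * (Cb_in - Cb_out) / Cb_in
K = 376 * (115 - 49) / 115
K = 215.8 mL/min


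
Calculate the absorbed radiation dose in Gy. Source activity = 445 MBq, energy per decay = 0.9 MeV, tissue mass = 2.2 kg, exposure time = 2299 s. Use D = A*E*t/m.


A = 445 MBq = 4.4500e+08 Bq
E = 0.9 MeV = 1.4418e-13 J
D = A*E*t/m = 4.4500e+08*1.4418e-13*2299/2.2
D = 0.06705 Gy


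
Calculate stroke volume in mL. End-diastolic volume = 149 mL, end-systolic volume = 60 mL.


SV = EDV - ESV
SV = 149 - 60
SV = 89 mL


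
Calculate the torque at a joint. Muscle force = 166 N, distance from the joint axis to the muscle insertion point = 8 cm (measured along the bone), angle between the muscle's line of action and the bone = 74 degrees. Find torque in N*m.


Torque = F * d * sin(theta)   (moment arm = d*sin(theta))
d = 8 cm = 0.08 m
Torque = 166 * 0.08 * sin(74)
Torque = 12.77 N*m


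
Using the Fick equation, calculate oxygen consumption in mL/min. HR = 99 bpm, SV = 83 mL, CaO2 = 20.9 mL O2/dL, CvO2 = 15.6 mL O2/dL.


CO = HR*SV = 99*83/1000 = 8.217 L/min
a-v O2 diff = 20.9 - 15.6 = 5.3 mL/dL
VO2 = CO * (CaO2-CvO2) * 10 dL/L
VO2 = 8.217 * 5.3 * 10
VO2 = 435.5 mL/min


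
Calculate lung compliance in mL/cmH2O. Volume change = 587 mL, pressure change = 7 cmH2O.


C = dV / dP
C = 587 / 7
C = 83.86 mL/cmH2O


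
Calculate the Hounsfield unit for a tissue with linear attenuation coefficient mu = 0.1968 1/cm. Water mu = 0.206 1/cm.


HU = ((mu_tissue - mu_water) / mu_water) * 1000
HU = ((0.1968 - 0.206) / 0.206) * 1000
HU = -44.66


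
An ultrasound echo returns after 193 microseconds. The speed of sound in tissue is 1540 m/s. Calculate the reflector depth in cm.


depth = c * t / 2
t = 193 us = 1.9300e-04 s
depth = 1540 * 1.9300e-04 / 2
depth = 0.14861 m = 14.861 cm


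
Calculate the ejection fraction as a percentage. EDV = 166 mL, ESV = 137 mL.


SV = EDV - ESV = 166 - 137 = 29 mL
EF = SV/EDV * 100 = 29/166 * 100
EF = 17.47%


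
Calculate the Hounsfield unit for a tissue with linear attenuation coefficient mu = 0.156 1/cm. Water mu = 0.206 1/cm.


HU = ((mu_tissue - mu_water) / mu_water) * 1000
HU = ((0.156 - 0.206) / 0.206) * 1000
HU = -242.7


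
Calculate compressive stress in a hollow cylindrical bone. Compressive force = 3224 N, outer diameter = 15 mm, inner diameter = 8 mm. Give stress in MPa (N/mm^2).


A = pi*(r_o^2 - r_i^2)
r_o = 7.5 mm, r_i = 4 mm
A = 126.449 mm^2
sigma = F/A = 3224 / 126.449
sigma = 25.5 MPa


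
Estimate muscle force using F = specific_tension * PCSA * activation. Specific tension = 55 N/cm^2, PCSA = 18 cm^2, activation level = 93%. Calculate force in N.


F = sigma * PCSA * activation
F = 55 * 18 * 0.93
F = 920.7 N
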